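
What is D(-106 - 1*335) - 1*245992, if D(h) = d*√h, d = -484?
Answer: -245992 - 10164*I ≈ -2.4599e+5 - 10164.0*I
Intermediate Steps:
D(h) = -484*√h
D(-106 - 1*335) - 1*245992 = -484*√(-106 - 1*335) - 1*245992 = -484*√(-106 - 335) - 245992 = -10164*I - 245992 = -245992 - 10164*I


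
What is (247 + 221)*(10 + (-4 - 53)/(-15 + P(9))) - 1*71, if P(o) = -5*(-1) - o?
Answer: 6013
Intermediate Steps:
P(o) = 5 - o
(247 + 221)*(10 + (-4 - 53)/(-15 + P(9))) - 1*71 = (247 + 221)*(10 + (-4 - 53)/(-15 + (5 - 1*9))) - 1*71 = 468*(10 - 57/(-15 + (5 - 9))) - 71 = 468*(10 - 57/(-15 - 4)) - 71 = 468*(10 - 57/(-19)) - 71 = 468*(10 - 57*(-1/19)) - 71 = 468*(10 + 3) - 71 = 468*13 - 71 = 6084 - 71 = 6013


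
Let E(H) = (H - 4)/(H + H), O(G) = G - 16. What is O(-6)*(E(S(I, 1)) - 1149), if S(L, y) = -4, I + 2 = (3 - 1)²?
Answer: 25256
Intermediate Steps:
I = 2 (I = -2 + (3 - 1)² = -2 + 2² = -2 + 4 = 2)
O(G) = -16 + G
E(H) = (-4 + H)/(2*H) (E(H) = (-4 + H)/((2*H)) = (-4 + H)*(1/(2*H)) = (-4 + H)/(2*H))
O(-6)*(E(S(I, 1)) - 1149) = (-16 - 6)*((½)*(-4 - 4)/(-4) - 1149) = -22*((½)*(-¼)*(-8) - 1149) = -22*(1 - 1149) = -22*(-1148) = 25256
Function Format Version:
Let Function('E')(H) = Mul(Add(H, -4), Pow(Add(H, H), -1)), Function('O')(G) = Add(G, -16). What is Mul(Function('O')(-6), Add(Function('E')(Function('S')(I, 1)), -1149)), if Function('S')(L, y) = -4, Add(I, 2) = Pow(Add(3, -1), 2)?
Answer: 25256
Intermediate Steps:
I = 2 (I = Add(-2, Pow(Add(3, -1), 2)) = Add(-2, Pow(2, 2)) = Add(-2, 4) = 2)
Function('O')(G) = Add(-16, G)
Function('E')(H) = Mul(Rational(1, 2), Pow(H, -1), Add(-4, H)) (Function('E')(H) = Mul(Add(-4, H), Pow(Mul(2, H), -1)) = Mul(Add(-4, H), Mul(Rational(1, 2), Pow(H, -1))) = Mul(Rational(1, 2), Pow(H, -1), Add(-4, H)))
Mul(Function('O')(-6), Add(Function('E')(Function('S')(I, 1)), -1149)) = Mul(Add(-16, -6), Add(Mul(Rational(1, 2), Pow(-4, -1), Add(-4, -4)), -1149)) = Mul(-22, Add(Mul(Rational(1, 2), Rational(-1, 4), -8), -1149)) = Mul(-22, Add(1, -1149)) = Mul(-22, -1148) = 25256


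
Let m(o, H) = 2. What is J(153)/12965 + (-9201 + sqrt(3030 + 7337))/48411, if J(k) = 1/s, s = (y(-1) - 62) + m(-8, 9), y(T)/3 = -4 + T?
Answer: -994096754/5230405125 + sqrt(10367)/48411 ≈ -0.18796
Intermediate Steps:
y(T) = -12 + 3*T (y(T) = 3*(-4 + T) = -12 + 3*T)
s = -75 (s = ((-12 + 3*(-1)) - 62) + 2 = ((-12 - 3) - 62) + 2 = (-15 - 62) + 2 = -77 + 2 = -75)
J(k) = -1/75 (J(k) = 1/(-75) = -1/75)
J(153)/12965 + (-9201 + sqrt(3030 + 7337))/48411 = -1/75/12965 + (-9201 + sqrt(3030 + 7337))/48411 = -1/75*1/12965 + (-9201 + sqrt(10367))*(1/48411) = -1/972375 + (-3067/16137 + sqrt(10367)/48411) = -994096754/5230405125 + sqrt(10367)/48411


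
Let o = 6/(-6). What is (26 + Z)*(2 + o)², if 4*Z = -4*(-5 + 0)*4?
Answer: 46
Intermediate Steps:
o = -1 (o = 6*(-⅙) = -1)
Z = 20 (Z = (-4*(-5 + 0)*4)/4 = (-(-20)*4)/4 = (-4*(-20))/4 = (¼)*80 = 20)
(26 + Z)*(2 + o)² = (26 + 20)*(2 - 1)² = 46*1² = 46*1 = 46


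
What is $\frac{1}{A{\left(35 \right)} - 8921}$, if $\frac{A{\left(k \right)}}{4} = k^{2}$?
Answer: $- \frac{1}{4021} \approx -0.00024869$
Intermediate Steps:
$A{\left(k \right)} = 4 k^{2}$
$\frac{1}{A{\left(35 \right)} - 8921} = \frac{1}{4 \cdot 35^{2} - 8921} = \frac{1}{4 \cdot 1225 - 8921} = \frac{1}{4900 - 8921} = \frac{1}{-4021} = - \frac{1}{4021}$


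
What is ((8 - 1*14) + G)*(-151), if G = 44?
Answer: -5738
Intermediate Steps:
((8 - 1*14) + G)*(-151) = ((8 - 1*14) + 44)*(-151) = ((8 - 14) + 44)*(-151) = (-6 + 44)*(-151) = 38*(-151) = -5738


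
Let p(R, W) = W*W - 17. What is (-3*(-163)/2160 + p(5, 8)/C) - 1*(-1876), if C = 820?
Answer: 11077579/5904 ≈ 1876.3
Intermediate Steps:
p(R, W) = -17 + W**2 (p(R, W) = W**2 - 17 = -17 + W**2)
(-3*(-163)/2160 + p(5, 8)/C) - 1*(-1876) = (-3*(-163)/2160 + (-17 + 8**2)/820) - 1*(-1876) = (489*(1/2160) + (-17 + 64)*(1/820)) + 1876 = (163/720 + 47*(1/820)) + 1876 = (163/720 + 47/820) + 1876 = 1675/5904 + 1876 = 11077579/5904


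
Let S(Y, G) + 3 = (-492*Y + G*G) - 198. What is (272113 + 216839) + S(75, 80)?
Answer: 458251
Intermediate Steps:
S(Y, G) = -201 + G**2 - 492*Y (S(Y, G) = -3 + ((-492*Y + G*G) - 198) = -3 + ((-492*Y + G**2) - 198) = -3 + ((G**2 - 492*Y) - 198) = -3 + (-198 + G**2 - 492*Y) = -201 + G**2 - 492*Y)
(272113 + 216839) + S(75, 80) = (272113 + 216839) + (-201 + 80**2 - 492*75) = 488952 + (-201 + 6400 - 36900) = 488952 - 30701 = 458251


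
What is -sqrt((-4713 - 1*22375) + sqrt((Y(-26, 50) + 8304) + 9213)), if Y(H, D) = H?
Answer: -I*sqrt(27088 - sqrt(17491)) ≈ -164.18*I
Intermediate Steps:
-sqrt((-4713 - 1*22375) + sqrt((Y(-26, 50) + 8304) + 9213)) = -sqrt((-4713 - 1*22375) + sqrt((-26 + 8304) + 9213)) = -sqrt((-4713 - 22375) + sqrt(8278 + 9213)) = -sqrt(-27088 + sqrt(17491))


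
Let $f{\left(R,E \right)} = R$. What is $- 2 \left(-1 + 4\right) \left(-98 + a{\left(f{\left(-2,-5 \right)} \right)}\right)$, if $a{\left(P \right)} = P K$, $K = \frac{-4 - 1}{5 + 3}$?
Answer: $\frac{1161}{2} \approx 580.5$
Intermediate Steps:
$K = - \frac{5}{8} \approx -0.625$
$a{\left(P \right)} = - \frac{5 P}{8}$ ($a{\left(P \right)} = P \left(- \frac{5}{8}\right) = - \frac{5 P}{8}$)
$- 2 \left(-1 + 4\right) \left(-98 + a{\left(f{\left(-2,-5 \right)} \right)}\right) = - 2 \left(-1 + 4\right) \left(-98 - - \frac{5}{4}\right) = \left(-2\right) 3 \left(-98 + \frac{5}{4}\right) = \left(-6\right) \left(- \frac{387}{4}\right) = \frac{1161}{2}$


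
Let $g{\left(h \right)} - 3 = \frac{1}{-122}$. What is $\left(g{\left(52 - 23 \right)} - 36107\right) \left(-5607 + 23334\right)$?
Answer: $- \frac{78081921903}{122} \approx -6.4002 \cdot 10^{8}$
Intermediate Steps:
$g{\left(h \right)} = \frac{365}{122}$ ($g{\left(h \right)} = 3 + \frac{1}{-122} = 3 - \frac{1}{122} = \frac{365}{122}$)
$\left(g{\left(52 - 23 \right)} - 36107\right) \left(-5607 + 23334\right) = \left(\frac{365}{122} - 36107\right) \left(-5607 + 23334\right) = \left(- \frac{4404689}{122}\right) 17727 = - \frac{78081921903}{122}$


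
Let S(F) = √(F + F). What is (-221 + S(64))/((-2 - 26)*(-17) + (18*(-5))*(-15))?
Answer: -221/1826 + 4*√2/913 ≈ -0.11483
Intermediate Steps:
S(F) = √2*√F (S(F) = √(2*F) = √2*√F)
(-221 + S(64))/((-2 - 26)*(-17) + (18*(-5))*(-15)) = (-221 + √2*√64)/((-2 - 26)*(-17) + (18*(-5))*(-15)) = (-221 + √2*8)/(-28*(-17) - 90*(-15)) = (-221 + 8*√2)/(476 + 1350) = (-221 + 8*√2)/1826 = (-221 + 8*√2)*(1/1826) = -221/1826 + 4*√2/913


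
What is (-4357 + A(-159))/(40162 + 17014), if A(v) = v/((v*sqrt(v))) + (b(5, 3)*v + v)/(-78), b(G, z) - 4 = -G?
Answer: -4357/57176 - I*sqrt(159)/9090984 ≈ -0.076203 - 1.387e-6*I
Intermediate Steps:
b(G, z) = 4 - G
A(v) = 1/sqrt(v) (A(v) = v/((v*sqrt(v))) + ((4 - 1*5)*v + v)/(-78) = v/(v**(3/2)) + ((4 - 5)*v + v)*(-1/78) = v/v**(3/2) + (-v + v)*(-1/78) = 1/sqrt(v) + 0*(-1/78) = 1/sqrt(v) + 0 = 1/sqrt(v))
(-4357 + A(-159))/(40162 + 17014) = (-4357 + 1/sqrt(-159))/(40162 + 17014) = (-4357 - I*sqrt(159)/159)/57176 = (-4357 - I*sqrt(159)/159)*(1/57176) = -4357/57176 - I*sqrt(159)/9090984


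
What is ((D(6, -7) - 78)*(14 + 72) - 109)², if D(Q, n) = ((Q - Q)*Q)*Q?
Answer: 46471489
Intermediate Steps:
D(Q, n) = 0 (D(Q, n) = (0*Q)*Q = 0*Q = 0)
((D(6, -7) - 78)*(14 + 72) - 109)² = ((0 - 78)*(14 + 72) - 109)² = (-78*86 - 109)² = (-6708 - 109)² = (-6817)² = 46471489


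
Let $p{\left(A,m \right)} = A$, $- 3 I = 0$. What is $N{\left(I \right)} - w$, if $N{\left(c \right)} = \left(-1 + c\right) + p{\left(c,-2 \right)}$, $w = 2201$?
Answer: $-2202$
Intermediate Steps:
$I = 0$ ($I = \left(- \frac{1}{3}\right) 0 = 0$)
$N{\left(c \right)} = -1 + 2 c$ ($N{\left(c \right)} = \left(-1 + c\right) + c = -1 + 2 c$)
$N{\left(I \right)} - w = \left(-1 + 2 \cdot 0\right) - 2201 = \left(-1 + 0\right) - 2201 = -1 - 2201 = -2202$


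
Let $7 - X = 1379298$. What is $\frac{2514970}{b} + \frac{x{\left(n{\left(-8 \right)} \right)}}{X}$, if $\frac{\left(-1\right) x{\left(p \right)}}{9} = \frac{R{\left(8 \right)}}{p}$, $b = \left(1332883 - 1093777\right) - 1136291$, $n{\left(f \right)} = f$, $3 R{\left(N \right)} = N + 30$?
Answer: $- \frac{2775110616925}{989983356668} \approx -2.8032$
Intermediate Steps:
$R{\left(N \right)} = 10 + \frac{N}{3}$ ($R{\left(N \right)} = \frac{N + 30}{3} = \frac{30 + N}{3} = 10 + \frac{N}{3}$)
$X = -1379291$ ($X = 7 - 1379298 = -1379291$)
$b = -897185$ ($b = 239106 - 1136291 = -897185$)
$x{\left(p \right)} = - \frac{114}{p}$ ($x{\left(p \right)} = - 9 \frac{10 + \frac{1}{3} \cdot 8}{p} = - 9 \frac{10 + \frac{8}{3}}{p} = - 9 \frac{38}{3 p} = - \frac{114}{p}$)
$\frac{2514970}{b} + \frac{x{\left(n{\left(-8 \right)} \right)}}{X} = \frac{2514970}{-897185} + \frac{\left(-114\right) \frac{1}{-8}}{-1379291} = 2514970 \left(- \frac{1}{897185}\right) + \left(-114\right) \left(- \frac{1}{8}\right) \left(- \frac{1}{1379291}\right) = - \frac{502994}{179437} + \frac{57}{4} \left(- \frac{1}{1379291}\right) = - \frac{502994}{179437} - \frac{57}{5517164} = - \frac{2775110616925}{989983356668}$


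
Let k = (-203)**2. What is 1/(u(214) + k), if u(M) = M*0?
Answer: 1/41209 ≈ 2.4267e-5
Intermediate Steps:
u(M) = 0
k = 41209
1/(u(214) + k) = 1/(0 + 41209) = 1/41209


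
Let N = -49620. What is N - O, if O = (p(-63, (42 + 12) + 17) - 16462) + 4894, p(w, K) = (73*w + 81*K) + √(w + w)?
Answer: -39204 - 3*I*√14 ≈ -39204.0 - 11.225*I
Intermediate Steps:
p(w, K) = 73*w + 81*K + √2*√w (p(w, K) = (73*w + 81*K) + √(2*w) = (73*w + 81*K) + √2*√w = 73*w + 81*K + √2*√w)
O = -10416 + 3*I*√14 (O = ((73*(-63) + 81*((42 + 12) + 17) + √2*√(-63)) - 16462) + 4894 = ((-4599 + 81*(54 + 17) + √2*(3*I*√7)) - 16462) + 4894 = ((-4599 + 81*71 + 3*I*√14) - 16462) + 4894 = ((-4599 + 5751 + 3*I*√14) - 16462) + 4894 = ((1152 + 3*I*√14) - 16462) + 4894 = (-15310 + 3*I*√14) + 4894 = -10416 + 3*I*√14 ≈ -10416.0 + 11.225*I)
N - O = -49620 - (-10416 + 3*I*√14) = -49620 + (10416 - 3*I*√14) = -39204 - 3*I*√14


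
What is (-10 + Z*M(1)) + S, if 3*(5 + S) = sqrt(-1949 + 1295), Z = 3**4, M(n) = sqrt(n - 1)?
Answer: -15 + I*sqrt(654)/3 ≈ -15.0 + 8.5245*I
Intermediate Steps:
M(n) = sqrt(-1 + n)
Z = 81
S = -5 + I*sqrt(654)/3 (S = -5 + sqrt(-1949 + 1295)/3 = -5 + sqrt(-654)/3 = -5 + (I*sqrt(654))/3 = -5 + I*sqrt(654)/3 ≈ -5.0 + 8.5245*I)
(-10 + Z*M(1)) + S = (-10 + 81*sqrt(-1 + 1)) + (-5 + I*sqrt(654)/3) = (-10 + 81*sqrt(0)) + (-5 + I*sqrt(654)/3) = (-10 + 81*0) + (-5 + I*sqrt(654)/3) = (-10 + 0) + (-5 + I*sqrt(654)/3) = -10 + (-5 + I*sqrt(654)/3) = -15 + I*sqrt(654)/3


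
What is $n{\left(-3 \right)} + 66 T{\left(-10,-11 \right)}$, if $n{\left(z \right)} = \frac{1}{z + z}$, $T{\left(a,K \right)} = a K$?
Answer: $\frac{43559}{6} \approx 7259.8$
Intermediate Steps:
$T{\left(a,K \right)} = K a$
$n{\left(z \right)} = \frac{1}{2 z}$
$n{\left(-3 \right)} + 66 T{\left(-10,-11 \right)} = \frac{1}{2 \left(-3\right)} + 66 \left(\left(-11\right) \left(-10\right)\right) = \frac{1}{2} \left(- \frac{1}{3}\right) + 66 \cdot 110 = - \frac{1}{6} + 7260 = \frac{43559}{6}$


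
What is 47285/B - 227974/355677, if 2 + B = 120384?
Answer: -10625779123/42817108614 ≈ -0.24817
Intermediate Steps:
B = 120382 (B = -2 + 120384 = 120382)
47285/B - 227974/355677 = 47285/120382 - 227974/355677 = -10625779123/42817108614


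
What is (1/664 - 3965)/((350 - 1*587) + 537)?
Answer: -2632759/199200 ≈ -13.217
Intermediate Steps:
(1/664 - 3965)/((350 - 1*587) + 537) = (1/664 - 3965)/((350 - 587) + 537) = -2632759/(664*(-237 + 537)) = -2632759/664/300 = -2632759/664*1/300 = -2632759/199200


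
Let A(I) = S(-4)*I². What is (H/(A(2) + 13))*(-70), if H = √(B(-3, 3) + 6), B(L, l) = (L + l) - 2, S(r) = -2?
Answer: -28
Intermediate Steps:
B(L, l) = -2 + L + l
A(I) = -2*I²
H = 2 (H = √((-2 - 3 + 3) + 6) = √(-2 + 6) = √4 = 2)
(H/(A(2) + 13))*(-70) = (2/(-2*2² + 13))*(-70) = (2/(-2*4 + 13))*(-70) = (2/(-8 + 13))*(-70) = (2/5)*(-70) = (2*(⅕))*(-70) = (⅖)*(-70) = -28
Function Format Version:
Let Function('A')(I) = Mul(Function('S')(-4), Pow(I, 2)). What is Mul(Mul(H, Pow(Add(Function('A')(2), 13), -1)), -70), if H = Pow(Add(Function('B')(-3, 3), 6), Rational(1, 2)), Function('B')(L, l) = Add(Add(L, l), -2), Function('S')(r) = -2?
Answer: -28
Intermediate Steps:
Function('B')(L, l) = Add(-2, L, l)
Function('A')(I) = Mul(-2, Pow(I, 2))
H = 2 (H = Pow(Add(Add(-2, -3, 3), 6), Rational(1, 2)) = Pow(Add(-2, 6), Rational(1, 2)) = Pow(4, Rational(1, 2)) = 2)
Mul(Mul(H, Pow(Add(Function('A')(2), 13), -1)), -70) = Mul(Mul(2, Pow(Add(Mul(-2, Pow(2, 2)), 13), -1)), -70) = Mul(Mul(2, Pow(Add(Mul(-2, 4), 13), -1)), -70) = Mul(Mul(2, Pow(Add(-8, 13), -1)), -70) = Mul(Mul(2, Pow(5, -1)), -70) = Mul(Mul(2, Rational(1, 5)), -70) = Mul(Rational(2, 5), -70) = -28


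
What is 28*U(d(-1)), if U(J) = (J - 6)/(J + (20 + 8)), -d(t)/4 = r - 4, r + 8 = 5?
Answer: 11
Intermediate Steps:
r = -3 (r = -8 + 5 = -3)
d(t) = 28 (d(t) = -4*(-3 - 4) = -4*(-7) = 28)
U(J) = (-6 + J)/(28 + J) (U(J) = (-6 + J)/(J + 28) = (-6 + J)/(28 + J))
28*U(d(-1)) = 28*((-6 + 28)/(28 + 28)) = 28*(22/56) = 28*((1/56)*22) = 28*(11/28) = 11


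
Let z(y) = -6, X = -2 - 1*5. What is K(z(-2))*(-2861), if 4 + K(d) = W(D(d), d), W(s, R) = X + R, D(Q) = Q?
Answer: 48637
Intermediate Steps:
X = -7 (X = -2 - 5 = -7)
W(s, R) = -7 + R
K(d) = -11 + d (K(d) = -4 + (-7 + d) = -11 + d)
K(z(-2))*(-2861) = (-11 - 6)*(-2861) = -17*(-2861) = 48637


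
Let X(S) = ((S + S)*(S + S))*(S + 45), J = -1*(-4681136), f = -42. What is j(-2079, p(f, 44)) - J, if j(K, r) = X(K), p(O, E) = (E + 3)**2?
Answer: -35170433912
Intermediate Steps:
p(O, E) = (3 + E)**2
J = 4681136
X(S) = 4*S**2*(45 + S) (X(S) = ((2*S)*(2*S))*(45 + S) = (4*S**2)*(45 + S) = 4*S**2*(45 + S))
j(K, r) = 4*K**2*(45 + K)
j(-2079, p(f, 44)) - J = 4*(-2079)**2*(45 - 2079) - 1*4681136 = 4*4322241*(-2034) - 4681136 = -35165752776 - 4681136 = -35170433912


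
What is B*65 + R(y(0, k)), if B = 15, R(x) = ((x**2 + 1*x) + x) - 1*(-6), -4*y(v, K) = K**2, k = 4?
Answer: 989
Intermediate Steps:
y(v, K) = -K**2/4
R(x) = 6 + x**2 + 2*x (R(x) = ((x**2 + x) + x) + 6 = ((x + x**2) + x) + 6 = (x**2 + 2*x) + 6 = 6 + x**2 + 2*x)
B*65 + R(y(0, k)) = 15*65 + (6 + (-1/4*4**2)**2 + 2*(-1/4*4**2)) = 975 + (6 + (-1/4*16)**2 + 2*(-1/4*16)) = 975 + (6 + (-4)**2 + 2*(-4)) = 975 + (6 + 16 - 8) = 975 + 14 = 989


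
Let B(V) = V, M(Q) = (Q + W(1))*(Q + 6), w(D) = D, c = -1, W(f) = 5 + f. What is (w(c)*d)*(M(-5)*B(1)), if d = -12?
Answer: 12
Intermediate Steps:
M(Q) = (6 + Q)**2 (M(Q) = (Q + (5 + 1))*(Q + 6) = (Q + 6)*(6 + Q) = (6 + Q)*(6 + Q) = (6 + Q)**2)
(w(c)*d)*(M(-5)*B(1)) = (-1*(-12))*((36 + (-5)**2 + 12*(-5))*1) = 12*((36 + 25 - 60)*1) = 12*(1*1) = 12*1 = 12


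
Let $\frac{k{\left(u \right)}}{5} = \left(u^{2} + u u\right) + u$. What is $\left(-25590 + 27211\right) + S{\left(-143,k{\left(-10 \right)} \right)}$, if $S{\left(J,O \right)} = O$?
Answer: $2571$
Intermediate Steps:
$k{\left(u \right)} = 5 u + 10 u^{2}$ ($k{\left(u \right)} = 5 \left(\left(u^{2} + u u\right) + u\right) = 5 \left(\left(u^{2} + u^{2}\right) + u\right) = 5 \left(2 u^{2} + u\right) = 5 \left(u + 2 u^{2}\right) = 5 u + 10 u^{2}$)
$\left(-25590 + 27211\right) + S{\left(-143,k{\left(-10 \right)} \right)} = \left(-25590 + 27211\right) + 5 \left(-10\right) \left(1 + 2 \left(-10\right)\right) = 1621 + 5 \left(-10\right) \left(1 - 20\right) = 1621 + 5 \left(-10\right) \left(-19\right) = 1621 + 950 = 2571$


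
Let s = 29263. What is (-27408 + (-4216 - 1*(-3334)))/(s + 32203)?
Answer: -14145/30733 ≈ -0.46025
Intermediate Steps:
(-27408 + (-4216 - 1*(-3334)))/(s + 32203) = (-27408 + (-4216 - 1*(-3334)))/(29263 + 32203) = (-27408 + (-4216 + 3334))/61466 = (-27408 - 882)*(1/61466) = -28290*1/61466 = -14145/30733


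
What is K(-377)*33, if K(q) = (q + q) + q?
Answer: -37323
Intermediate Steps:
K(q) = 3*q (K(q) = 2*q + q = 3*q)
K(-377)*33 = (3*(-377))*33 = -1131*33 = -37323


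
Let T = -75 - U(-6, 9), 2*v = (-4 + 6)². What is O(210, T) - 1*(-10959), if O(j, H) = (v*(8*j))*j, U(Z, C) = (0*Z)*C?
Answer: 716559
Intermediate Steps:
v = 2 (v = (-4 + 6)²/2 = (½)*2² = (½)*4 = 2)
U(Z, C) = 0 (U(Z, C) = 0*C = 0)
T = -75 (T = -75 - 1*0 = -75 + 0 = -75)
O(j, H) = 16*j² (O(j, H) = (2*(8*j))*j = (16*j)*j = 16*j²)
O(210, T) - 1*(-10959) = 16*210² - 1*(-10959) = 16*44100 + 10959 = 705600 + 10959 = 716559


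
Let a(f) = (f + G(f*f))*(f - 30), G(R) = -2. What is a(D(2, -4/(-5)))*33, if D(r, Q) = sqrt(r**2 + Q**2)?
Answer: 53328/25 - 2112*sqrt(29)/5 ≈ -141.57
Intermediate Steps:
D(r, Q) = sqrt(Q**2 + r**2)
a(f) = (-30 + f)*(-2 + f) (a(f) = (f - 2)*(f - 30) = (-2 + f)*(-30 + f) = (-30 + f)*(-2 + f))
a(D(2, -4/(-5)))*33 = (60 + (sqrt((-4/(-5))**2 + 2**2))**2 - 32*sqrt((-4/(-5))**2 + 2**2))*33 = (60 + (sqrt((-4*(-1/5))**2 + 4))**2 - 32*sqrt((-4*(-1/5))**2 + 4))*33 = (60 + (sqrt((4/5)**2 + 4))**2 - 32*sqrt((4/5)**2 + 4))*33 = (60 + (sqrt(16/25 + 4))**2 - 32*sqrt(16/25 + 4))*33 = (60 + (sqrt(116/25))**2 - 64*sqrt(29)/5)*33 = (60 + (2*sqrt(29)/5)**2 - 64*sqrt(29)/5)*33 = (60 + 116/25 - 64*sqrt(29)/5)*33 = (1616/25 - 64*sqrt(29)/5)*33 = 53328/25 - 2112*sqrt(29)/5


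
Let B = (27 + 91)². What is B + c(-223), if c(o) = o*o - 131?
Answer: 63522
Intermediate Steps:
c(o) = -131 + o² (c(o) = o² - 131 = -131 + o²)
B = 13924 (B = 118² = 13924)
B + c(-223) = 13924 + (-131 + (-223)²) = 13924 + (-131 + 49729) = 13924 + 49598 = 63522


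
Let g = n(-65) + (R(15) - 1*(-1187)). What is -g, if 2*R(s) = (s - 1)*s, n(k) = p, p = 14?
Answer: -1306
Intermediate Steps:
n(k) = 14
R(s) = s*(-1 + s)/2 (R(s) = ((s - 1)*s)/2 = ((-1 + s)*s)/2 = (s*(-1 + s))/2 = s*(-1 + s)/2)
g = 1306 (g = 14 + ((½)*15*(-1 + 15) - 1*(-1187)) = 14 + ((½)*15*14 + 1187) = 14 + (105 + 1187) = 14 + 1292 = 1306)
-g = -1*1306 = -1306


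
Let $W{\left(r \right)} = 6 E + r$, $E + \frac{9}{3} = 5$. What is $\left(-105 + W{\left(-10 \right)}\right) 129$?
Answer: $-13287$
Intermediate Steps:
$E = 2$ ($E = -3 + 5 = 2$)
$W{\left(r \right)} = 12 + r$ ($W{\left(r \right)} = 6 \cdot 2 + r = 12 + r$)
$\left(-105 + W{\left(-10 \right)}\right) 129 = \left(-105 + \left(12 - 10\right)\right) 129 = \left(-105 + 2\right) 129 = \left(-103\right) 129 = -13287$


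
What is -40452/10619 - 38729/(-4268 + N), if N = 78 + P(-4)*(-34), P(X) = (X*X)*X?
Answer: 329792923/21386666 ≈ 15.420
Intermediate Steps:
P(X) = X**3 (P(X) = X**2*X = X**3)
N = 2254 (N = 78 + (-4)**3*(-34) = 78 - 64*(-34) = 78 + 2176 = 2254)
-40452/10619 - 38729/(-4268 + N) = -40452/10619 - 38729/(-4268 + 2254) = -40452*1/10619 - 38729/(-2014) = -40452/10619 - 38729*(-1/2014) = -40452/10619 + 38729/2014 = 329792923/21386666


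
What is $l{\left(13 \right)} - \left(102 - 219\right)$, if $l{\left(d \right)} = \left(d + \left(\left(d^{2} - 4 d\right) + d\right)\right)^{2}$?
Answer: $20566$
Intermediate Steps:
$l{\left(d \right)} = \left(d^{2} - 2 d\right)^{2}$ ($l{\left(d \right)} = \left(d + \left(d^{2} - 3 d\right)\right)^{2} = \left(d^{2} - 2 d\right)^{2}$)
$l{\left(13 \right)} - \left(102 - 219\right) = 13^{2} \left(-2 + 13\right)^{2} - \left(102 - 219\right) = 169 \cdot 11^{2} - \left(102 - 219\right) = 169 \cdot 121 - -117 = 20449 + 117 = 20566$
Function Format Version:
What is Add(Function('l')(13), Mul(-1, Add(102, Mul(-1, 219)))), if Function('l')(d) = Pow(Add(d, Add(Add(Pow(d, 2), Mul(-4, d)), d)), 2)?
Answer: 20566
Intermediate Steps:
Function('l')(d) = Pow(Add(Pow(d, 2), Mul(-2, d)), 2) (Function('l')(d) = Pow(Add(d, Add(Pow(d, 2), Mul(-3, d))), 2) = Pow(Add(Pow(d, 2), Mul(-2, d)), 2))
Add(Function('l')(13), Mul(-1, Add(102, Mul(-1, 219)))) = Add(Mul(Pow(13, 2), Pow(Add(-2, 13), 2)), Mul(-1, Add(102, Mul(-1, 219)))) = Add(Mul(169, Pow(11, 2)), Mul(-1, Add(102, -219))) = Add(Mul(169, 121), Mul(-1, -117)) = Add(20449, 117) = 20566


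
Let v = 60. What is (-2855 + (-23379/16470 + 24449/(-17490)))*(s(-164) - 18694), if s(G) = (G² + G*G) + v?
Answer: -160793888376544/1600335 ≈ -1.0048e+8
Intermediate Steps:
s(G) = 60 + 2*G² (s(G) = (G² + G*G) + 60 = (G² + G²) + 60 = 2*G² + 60 = 60 + 2*G²)
(-2855 + (-23379/16470 + 24449/(-17490)))*(s(-164) - 18694) = (-2855 + (-23379/16470 + 24449/(-17490)))*((60 + 2*(-164)²) - 18694) = (-2855 + (-23379*1/16470 + 24449*(-1/17490)))*((60 + 2*26896) - 18694) = (-2855 + (-7793/5490 - 24449/17490))*((60 + 53792) - 18694) = (-2855 - 4508743/1600335)*(53852 - 18694) = -4573465168/1600335*35158 = -160793888376544/1600335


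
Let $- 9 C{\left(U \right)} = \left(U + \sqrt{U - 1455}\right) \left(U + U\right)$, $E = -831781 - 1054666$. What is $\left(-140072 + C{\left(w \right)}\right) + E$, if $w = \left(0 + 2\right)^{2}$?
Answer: $- \frac{18238703}{9} - \frac{8 i \sqrt{1451}}{9} \approx -2.0265 \cdot 10^{6} - 33.86 i$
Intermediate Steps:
$w = 4$ ($w = 2^{2} = 4$)
$E = -1886447$
$C{\left(U \right)} = - \frac{2 U \left(U + \sqrt{-1455 + U}\right)}{9}$ ($C{\left(U \right)} = - \frac{\left(U + \sqrt{U - 1455}\right) \left(U + U\right)}{9} = - \frac{\left(U + \sqrt{-1455 + U}\right) 2 U}{9} = - \frac{2 U \left(U + \sqrt{-1455 + U}\right)}{9}$)
$\left(-140072 + C{\left(w \right)}\right) + E = \left(-140072 - \frac{8 \left(4 + \sqrt{-1455 + 4}\right)}{9}\right) - 1886447 = \left(-140072 - \frac{8 \left(4 + \sqrt{-1451}\right)}{9}\right) - 1886447 = \left(-140072 - \frac{8 \left(4 + i \sqrt{1451}\right)}{9}\right) - 1886447 = \left(-140072 - \left(\frac{32}{9} + \frac{8 i \sqrt{1451}}{9}\right)\right) - 1886447 = \left(- \frac{1260680}{9} - \frac{8 i \sqrt{1451}}{9}\right) - 1886447 = - \frac{18238703}{9} - \frac{8 i \sqrt{1451}}{9}$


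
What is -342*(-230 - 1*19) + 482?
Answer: 85640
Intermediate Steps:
-342*(-230 - 1*19) + 482 = -342*(-230 - 19) + 482 = -342*(-249) + 482 = 85158 + 482 = 85640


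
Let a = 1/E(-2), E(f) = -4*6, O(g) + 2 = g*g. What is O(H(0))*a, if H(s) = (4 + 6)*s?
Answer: 1/12 ≈ 0.083333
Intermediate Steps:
H(s) = 10*s
O(g) = -2 + g**2 (O(g) = -2 + g*g = -2 + g**2)
E(f) = -24
a = -1/24 (a = 1/(-24) = -1/24 ≈ -0.041667)
O(H(0))*a = (-2 + (10*0)**2)*(-1/24) = (-2 + 0**2)*(-1/24) = (-2 + 0)*(-1/24) = -2*(-1/24) = 1/12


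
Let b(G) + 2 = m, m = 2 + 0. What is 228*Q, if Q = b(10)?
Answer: 0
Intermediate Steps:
m = 2
b(G) = 0 (b(G) = -2 + 2 = 0)
Q = 0
228*Q = 228*0 = 0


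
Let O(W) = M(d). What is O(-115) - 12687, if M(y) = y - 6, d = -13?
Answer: -12706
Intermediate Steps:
M(y) = -6 + y
O(W) = -19 (O(W) = -6 - 13 = -19)
O(-115) - 12687 = -19 - 12687 = -12706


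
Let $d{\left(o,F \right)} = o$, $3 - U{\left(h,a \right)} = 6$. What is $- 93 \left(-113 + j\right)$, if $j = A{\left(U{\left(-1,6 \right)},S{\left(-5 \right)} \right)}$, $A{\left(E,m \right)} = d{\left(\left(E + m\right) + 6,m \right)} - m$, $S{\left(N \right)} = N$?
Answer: $10230$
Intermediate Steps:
$U{\left(h,a \right)} = -3$ ($U{\left(h,a \right)} = 3 - 6 = -3$)
$A{\left(E,m \right)} = 6 + E$ ($A{\left(E,m \right)} = \left(\left(E + m\right) + 6\right) - m = \left(6 + E + m\right) - m = 6 + E$)
$j = 3$ ($j = 6 - 3 = 3$)
$- 93 \left(-113 + j\right) = - 93 \left(-113 + 3\right) = \left(-93\right) \left(-110\right) = 10230$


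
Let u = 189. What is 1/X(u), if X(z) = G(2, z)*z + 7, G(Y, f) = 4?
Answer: 1/763 ≈ 0.0013106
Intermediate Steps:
X(z) = 7 + 4*z (X(z) = 4*z + 7 = 7 + 4*z)
1/X(u) = 1/(7 + 4*189) = 1/(7 + 756) = 1/763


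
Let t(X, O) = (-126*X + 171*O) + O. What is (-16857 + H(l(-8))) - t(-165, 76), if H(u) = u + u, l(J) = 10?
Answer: -50699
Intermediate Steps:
H(u) = 2*u
t(X, O) = -126*X + 172*O
(-16857 + H(l(-8))) - t(-165, 76) = (-16857 + 2*10) - (-126*(-165) + 172*76) = (-16857 + 20) - (20790 + 13072) = -16837 - 1*33862 = -16837 - 33862 = -50699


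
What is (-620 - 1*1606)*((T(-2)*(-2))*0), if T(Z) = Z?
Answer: 0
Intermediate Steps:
(-620 - 1*1606)*((T(-2)*(-2))*0) = (-620 - 1*1606)*(-2*(-2)*0) = (-620 - 1606)*(4*0) = -2226*0 = 0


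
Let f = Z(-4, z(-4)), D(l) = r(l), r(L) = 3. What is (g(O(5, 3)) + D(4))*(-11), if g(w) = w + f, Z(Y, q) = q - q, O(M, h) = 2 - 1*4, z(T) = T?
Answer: -11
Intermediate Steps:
O(M, h) = -2 (O(M, h) = 2 - 4 = -2)
Z(Y, q) = 0
D(l) = 3
f = 0
g(w) = w (g(w) = w + 0 = w)
(g(O(5, 3)) + D(4))*(-11) = (-2 + 3)*(-11) = 1*(-11) = -11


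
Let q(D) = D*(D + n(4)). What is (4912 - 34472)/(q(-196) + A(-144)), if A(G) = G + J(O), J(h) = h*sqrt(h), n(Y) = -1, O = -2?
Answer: -142139260/184973379 - 7390*I*sqrt(2)/184973379 ≈ -0.76843 - 5.65e-5*I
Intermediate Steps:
J(h) = h**(3/2)
q(D) = D*(-1 + D) (q(D) = D*(D - 1) = D*(-1 + D))
A(G) = G - 2*I*sqrt(2) (A(G) = G + (-2)**(3/2) = G - 2*I*sqrt(2))
(4912 - 34472)/(q(-196) + A(-144)) = (4912 - 34472)/(-196*(-1 - 196) + (-144 - 2*I*sqrt(2))) = -29560/(-196*(-197) + (-144 - 2*I*sqrt(2))) = -29560/(38612 + (-144 - 2*I*sqrt(2))) = -29560/(38468 - 2*I*sqrt(2))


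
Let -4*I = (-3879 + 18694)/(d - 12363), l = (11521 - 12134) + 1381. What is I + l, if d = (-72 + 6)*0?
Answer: 37993951/49452 ≈ 768.30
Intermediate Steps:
d = 0 (d = -66*0 = 0)
l = 768 (l = -613 + 1381 = 768)
I = 14815/49452 (I = -(-3879 + 18694)/(4*(0 - 12363)) = -14815/(4*(-12363)) = -14815*(-1)/(4*12363) = -1/4*(-14815/12363) = 14815/49452 ≈ 0.29958)
I + l = 14815/49452 + 768 = 37993951/49452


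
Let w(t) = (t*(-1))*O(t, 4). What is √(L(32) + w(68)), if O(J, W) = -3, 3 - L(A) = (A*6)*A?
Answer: I*√5937 ≈ 77.052*I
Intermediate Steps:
L(A) = 3 - 6*A² (L(A) = 3 - A*6*A = 3 - 6*A*A = 3 - 6*A²)
w(t) = 3*t (w(t) = (t*(-1))*(-3) = -t*(-3) = 3*t)
√(L(32) + w(68)) = √((3 - 6*32²) + 3*68) = √((3 - 6*1024) + 204) = √((3 - 6144) + 204) = √(-6141 + 204) = √(-5937) = I*√5937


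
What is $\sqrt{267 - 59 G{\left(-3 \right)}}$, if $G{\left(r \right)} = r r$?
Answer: $2 i \sqrt{66} \approx 16.248 i$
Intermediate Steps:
$G{\left(r \right)} = r^{2}$
$\sqrt{267 - 59 G{\left(-3 \right)}} = \sqrt{267 - 59 \left(-3\right)^{2}} = \sqrt{267 - 531} = \sqrt{-264} = 2 i \sqrt{66}$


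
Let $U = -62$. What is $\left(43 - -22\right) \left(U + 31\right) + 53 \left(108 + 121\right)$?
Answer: $10122$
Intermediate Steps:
$\left(43 - -22\right) \left(U + 31\right) + 53 \left(108 + 121\right) = \left(43 - -22\right) \left(-62 + 31\right) + 53 \left(108 + 121\right) = \left(43 + 22\right) \left(-31\right) + 53 \cdot 229 = 65 \left(-31\right) + 12137 = -2015 + 12137 = 10122$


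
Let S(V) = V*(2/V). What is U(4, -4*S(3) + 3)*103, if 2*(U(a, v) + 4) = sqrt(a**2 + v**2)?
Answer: -412 + 103*sqrt(41)/2 ≈ -82.239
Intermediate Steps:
S(V) = 2
U(a, v) = -4 + sqrt(a**2 + v**2)/2
U(4, -4*S(3) + 3)*103 = (-4 + sqrt(4**2 + (-4*2 + 3)**2)/2)*103 = (-4 + sqrt(16 + (-8 + 3)**2)/2)*103 = (-4 + sqrt(16 + (-5)**2)/2)*103 = (-4 + sqrt(16 + 25)/2)*103 = (-4 + sqrt(41)/2)*103 = -412 + 103*sqrt(41)/2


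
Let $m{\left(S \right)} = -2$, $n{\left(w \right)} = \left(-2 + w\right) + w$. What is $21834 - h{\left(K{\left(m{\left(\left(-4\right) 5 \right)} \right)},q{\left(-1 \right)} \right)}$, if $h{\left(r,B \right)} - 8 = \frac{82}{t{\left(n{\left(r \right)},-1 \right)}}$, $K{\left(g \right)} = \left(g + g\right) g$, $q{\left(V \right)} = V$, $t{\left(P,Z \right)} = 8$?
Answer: $\frac{87263}{4} \approx 21816.0$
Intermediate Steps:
$n{\left(w \right)} = -2 + 2 w$
$K{\left(g \right)} = 2 g^{2}$ ($K{\left(g \right)} = 2 g g = 2 g^{2}$)
$h{\left(r,B \right)} = \frac{73}{4}$ ($h{\left(r,B \right)} = 8 + \frac{82}{8} = 8 + 82 \cdot \frac{1}{8} = 8 + \frac{41}{4} = \frac{73}{4}$)
$21834 - h{\left(K{\left(m{\left(\left(-4\right) 5 \right)} \right)},q{\left(-1 \right)} \right)} = 21834 - \frac{73}{4} = \frac{87263}{4}$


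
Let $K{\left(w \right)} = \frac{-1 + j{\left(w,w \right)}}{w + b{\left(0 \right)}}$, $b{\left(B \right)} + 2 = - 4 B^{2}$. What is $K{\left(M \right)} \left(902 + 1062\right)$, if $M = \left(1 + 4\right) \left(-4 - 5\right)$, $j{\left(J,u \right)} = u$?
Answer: $\frac{90344}{47} \approx 1922.2$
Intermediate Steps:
$b{\left(B \right)} = -2 - 4 B^{2}$
$M = -45$ ($M = 5 \left(-9\right) = -45$)
$K{\left(w \right)} = \frac{-1 + w}{-2 + w}$ ($K{\left(w \right)} = \frac{-1 + w}{w - \left(2 + 4 \cdot 0^{2}\right)} = \frac{-1 + w}{w - 2} = \frac{-1 + w}{-2 + w}$)
$K{\left(M \right)} \left(902 + 1062\right) = \frac{1 - -45}{2 - -45} \left(902 + 1062\right) = \frac{1 + 45}{2 + 45} \cdot 1964 = \frac{1}{47} \cdot 46 \cdot 1964 = \frac{46}{47} \cdot 1964 = \frac{90344}{47}$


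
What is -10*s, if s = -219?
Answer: 2190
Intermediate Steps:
-10*s = -10*(-219) = 2190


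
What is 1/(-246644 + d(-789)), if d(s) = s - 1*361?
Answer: -1/247794 ≈ -4.0356e-6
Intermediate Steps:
d(s) = -361 + s (d(s) = s - 361 = -361 + s)
1/(-246644 + d(-789)) = 1/(-246644 + (-361 - 789)) = 1/(-246644 - 1150) = 1/(-247794) = -1/247794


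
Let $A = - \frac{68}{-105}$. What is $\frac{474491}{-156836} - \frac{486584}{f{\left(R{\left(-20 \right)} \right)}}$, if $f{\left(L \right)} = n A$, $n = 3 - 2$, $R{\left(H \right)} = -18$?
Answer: $- \frac{2003247632227}{2666212} \approx -7.5135 \cdot 10^{5}$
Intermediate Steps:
$A = \frac{68}{105}$ ($A = \left(-68\right) \left(- \frac{1}{105}\right) = \frac{68}{105} \approx 0.64762$)
$n = 1$ ($n = 3 - 2 = 1$)
$f{\left(L \right)} = \frac{68}{105}$ ($f{\left(L \right)} = 1 \cdot \frac{68}{105} = \frac{68}{105}$)
$\frac{474491}{-156836} - \frac{486584}{f{\left(R{\left(-20 \right)} \right)}} = \frac{474491}{-156836} - \frac{486584}{\frac{68}{105}} = 474491 \left(- \frac{1}{156836}\right) - \frac{12772830}{17} = - \frac{474491}{156836} - \frac{12772830}{17} = - \frac{2003247632227}{2666212}$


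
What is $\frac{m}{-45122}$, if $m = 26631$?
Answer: $- \frac{2421}{4102} \approx -0.5902$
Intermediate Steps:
$\frac{m}{-45122} = \frac{26631}{-45122} = 26631 \left(- \frac{1}{45122}\right) = - \frac{2421}{4102}$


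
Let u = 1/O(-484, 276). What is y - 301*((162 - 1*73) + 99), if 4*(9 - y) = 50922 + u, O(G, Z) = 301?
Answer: -83448639/1204 ≈ -69310.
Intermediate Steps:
u = 1/301 ≈ 0.0033223
y = -15316687/1204 (y = 9 - (50922 + 1/301)/4 = 9 - ¼*15327523/301 = 9 - 15327523/1204 = -15316687/1204 ≈ -12722.)
y - 301*((162 - 1*73) + 99) = -15316687/1204 - 301*((162 - 1*73) + 99) = -15316687/1204 - 301*((162 - 73) + 99) = -15316687/1204 - 301*(89 + 99) = -15316687/1204 - 301*188 = -15316687/1204 - 56588 = -83448639/1204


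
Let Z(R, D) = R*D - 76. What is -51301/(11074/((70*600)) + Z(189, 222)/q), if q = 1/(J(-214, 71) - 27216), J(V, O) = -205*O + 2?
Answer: 153903000/5248107773209 ≈ 2.9325e-5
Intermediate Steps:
Z(R, D) = -76 + D*R (Z(R, D) = D*R - 76 = -76 + D*R)
J(V, O) = 2 - 205*O
q = -1/41769 (q = 1/((2 - 205*71) - 27216) = 1/((2 - 14555) - 27216) = 1/(-14553 - 27216) = 1/(-41769) = -1/41769 ≈ -2.3941e-5)
-51301/(11074/((70*600)) + Z(189, 222)/q) = -51301/(11074/((70*600)) + (-76 + 222*189)/(-1/41769)) = -51301/(11074/42000 + (-76 + 41958)*(-41769)) = -51301/(11074*(1/42000) + 41882*(-41769)) = -51301/(791/3000 - 1749369258) = -51301/(-5248107773209/3000) = -51301*(-3000/5248107773209) = 153903000/5248107773209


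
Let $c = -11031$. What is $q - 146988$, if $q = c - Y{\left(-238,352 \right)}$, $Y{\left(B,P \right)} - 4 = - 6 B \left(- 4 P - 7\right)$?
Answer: $1862597$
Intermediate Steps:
$Y{\left(B,P \right)} = 4 - 6 B \left(-7 - 4 P\right)$ ($Y{\left(B,P \right)} = 4 + - 6 B \left(- 4 P - 7\right) = 4 + - 6 B \left(-7 - 4 P\right) = 4 - 6 B \left(-7 - 4 P\right)$)
$q = 2009585$ ($q = -11031 - \left(4 + 42 \left(-238\right) + 24 \left(-238\right) 352\right) = -11031 - \left(4 - 9996 - 2010624\right) = -11031 - -2020616 = -11031 + 2020616 = 2009585$)
$q - 146988 = 2009585 - 146988 = 1862597$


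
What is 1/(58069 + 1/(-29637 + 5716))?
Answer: 23921/1389068548 ≈ 1.7221e-5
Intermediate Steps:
1/(58069 + 1/(-29637 + 5716)) = 1/(58069 + 1/(-23921)) = 1/(58069 - 1/23921) = 1/(1389068548/23921) = 23921/1389068548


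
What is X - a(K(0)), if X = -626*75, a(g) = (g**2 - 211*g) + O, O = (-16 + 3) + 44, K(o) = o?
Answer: -46981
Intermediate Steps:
O = 31 (O = -13 + 44 = 31)
a(g) = 31 + g**2 - 211*g (a(g) = (g**2 - 211*g) + 31 = 31 + g**2 - 211*g)
X = -46950
X - a(K(0)) = -46950 - (31 + 0**2 - 211*0) = -46950 - (31 + 0 + 0) = -46950 - 1*31 = -46950 - 31 = -46981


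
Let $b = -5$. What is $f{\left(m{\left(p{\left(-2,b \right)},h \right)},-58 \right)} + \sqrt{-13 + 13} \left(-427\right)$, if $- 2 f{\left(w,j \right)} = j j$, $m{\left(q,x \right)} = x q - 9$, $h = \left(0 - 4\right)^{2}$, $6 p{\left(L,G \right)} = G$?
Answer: $-1682$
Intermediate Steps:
$p{\left(L,G \right)} = \frac{G}{6}$
$h = 16$ ($h = \left(-4\right)^{2} = 16$)
$m{\left(q,x \right)} = -9 + q x$ ($m{\left(q,x \right)} = q x - 9 = -9 + q x$)
$f{\left(w,j \right)} = - \frac{j^{2}}{2}$ ($f{\left(w,j \right)} = - \frac{j j}{2} = - \frac{j^{2}}{2}$)
$f{\left(m{\left(p{\left(-2,b \right)},h \right)},-58 \right)} + \sqrt{-13 + 13} \left(-427\right) = - \frac{\left(-58\right)^{2}}{2} + \sqrt{-13 + 13} \left(-427\right) = \left(- \frac{1}{2}\right) 3364 + \sqrt{0} \left(-427\right) = -1682 + 0 \left(-427\right) = -1682 + 0 = -1682$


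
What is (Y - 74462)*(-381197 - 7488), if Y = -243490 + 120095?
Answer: 76904048045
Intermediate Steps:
Y = -123395
(Y - 74462)*(-381197 - 7488) = (-123395 - 74462)*(-381197 - 7488) = -197857*(-388685) = 76904048045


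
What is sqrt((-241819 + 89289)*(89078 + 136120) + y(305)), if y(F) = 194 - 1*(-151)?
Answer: I*sqrt(34349450595) ≈ 1.8534e+5*I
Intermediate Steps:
y(F) = 345 (y(F) = 194 + 151 = 345)
sqrt((-241819 + 89289)*(89078 + 136120) + y(305)) = sqrt((-241819 + 89289)*(89078 + 136120) + 345) = sqrt(-152530*225198 + 345) = sqrt(-34349450940 + 345) = sqrt(-34349450595) = I*sqrt(34349450595)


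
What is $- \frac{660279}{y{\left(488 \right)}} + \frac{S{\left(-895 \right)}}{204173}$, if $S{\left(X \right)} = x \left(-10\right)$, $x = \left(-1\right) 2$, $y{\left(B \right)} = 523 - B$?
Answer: $- \frac{134811143567}{7146055} \approx -18865.0$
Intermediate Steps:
$x = -2$
$S{\left(X \right)} = 20$ ($S{\left(X \right)} = \left(-2\right) \left(-10\right) = 20$)
$- \frac{660279}{y{\left(488 \right)}} + \frac{S{\left(-895 \right)}}{204173} = - \frac{660279}{523 - 488} + \frac{20}{204173} = - \frac{660279}{523 - 488} + 20 \cdot \frac{1}{204173} = - \frac{660279}{35} + \frac{20}{204173} = - \frac{134811143567}{7146055}$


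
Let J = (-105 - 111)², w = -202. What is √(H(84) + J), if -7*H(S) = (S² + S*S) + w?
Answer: √2188774/7 ≈ 211.35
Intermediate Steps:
H(S) = 202/7 - 2*S²/7 (H(S) = -((S² + S*S) - 202)/7 = -((S² + S²) - 202)/7 = -(2*S² - 202)/7 = -(-202 + 2*S²)/7 = 202/7 - 2*S²/7)
J = 46656 (J = (-216)² = 46656)
√(H(84) + J) = √((202/7 - 2/7*84²) + 46656) = √((202/7 - 2/7*7056) + 46656) = √((202/7 - 2016) + 46656) = √(-13910/7 + 46656) = √(312682/7) = √2188774/7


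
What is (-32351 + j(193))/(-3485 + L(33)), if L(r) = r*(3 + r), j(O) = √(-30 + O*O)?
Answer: 32351/2297 - √37219/2297 ≈ 14.000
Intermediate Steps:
j(O) = √(-30 + O²)
(-32351 + j(193))/(-3485 + L(33)) = (-32351 + √(-30 + 193²))/(-3485 + 33*(3 + 33)) = (-32351 + √(-30 + 37249))/(-3485 + 33*36) = (-32351 + √37219)/(-3485 + 1188) = (-32351 + √37219)/(-2297) = (-32351 + √37219)*(-1/2297) = 32351/2297 - √37219/2297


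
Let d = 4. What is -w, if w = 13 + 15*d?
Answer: -73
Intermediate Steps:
w = 73 (w = 13 + 15*4 = 13 + 60 = 73)
-w = -1*73 = -73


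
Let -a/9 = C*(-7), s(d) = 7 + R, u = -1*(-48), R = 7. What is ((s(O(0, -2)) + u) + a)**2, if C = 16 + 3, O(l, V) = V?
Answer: 1585081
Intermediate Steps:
u = 48
s(d) = 14 (s(d) = 7 + 7 = 14)
C = 19
a = 1197 (a = -171*(-7) = -9*(-133) = 1197)
((s(O(0, -2)) + u) + a)**2 = ((14 + 48) + 1197)**2 = (62 + 1197)**2 = 1259**2 = 1585081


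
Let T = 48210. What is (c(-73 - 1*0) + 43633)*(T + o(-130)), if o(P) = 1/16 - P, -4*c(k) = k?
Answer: 135046665805/64 ≈ 2.1101e+9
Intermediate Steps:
c(k) = -k/4
o(P) = 1/16 - P
(c(-73 - 1*0) + 43633)*(T + o(-130)) = (-(-73 - 1*0)/4 + 43633)*(48210 + (1/16 - 1*(-130))) = (-(-73 + 0)/4 + 43633)*(48210 + (1/16 + 130)) = (-¼*(-73) + 43633)*(48210 + 2081/16) = (73/4 + 43633)*(773441/16) = (174605/4)*(773441/16) = 135046665805/64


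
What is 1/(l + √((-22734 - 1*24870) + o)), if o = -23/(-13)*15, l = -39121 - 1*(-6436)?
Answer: -141635/4629546144 - I*√893399/4629546144 ≈ -3.0594e-5 - 2.0417e-7*I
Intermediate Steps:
l = -32685 (l = -39121 + 6436 = -32685)
o = 345/13 (o = -23*(-1/13)*15 = (23/13)*15 = 345/13 ≈ 26.538)
1/(l + √((-22734 - 1*24870) + o)) = 1/(-32685 + √((-22734 - 1*24870) + 345/13)) = 1/(-32685 + √((-22734 - 24870) + 345/13)) = 1/(-32685 + √(-47604 + 345/13)) = 1/(-32685 + √(-618507/13)) = 1/(-32685 + 3*I*√893399/13)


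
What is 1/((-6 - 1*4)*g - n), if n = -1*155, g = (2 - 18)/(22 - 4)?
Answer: 9/1475 ≈ 0.0061017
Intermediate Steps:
g = -8/9 (g = -16/18 = -16*1/18 = -8/9 ≈ -0.88889)
n = -155
1/((-6 - 1*4)*g - n) = 1/((-6 - 1*4)*(-8/9) - 1*(-155)) = 1/((-6 - 4)*(-8/9) + 155) = 1/(-10*(-8/9) + 155) = 1/(80/9 + 155) = 1/(1475/9) = 9/1475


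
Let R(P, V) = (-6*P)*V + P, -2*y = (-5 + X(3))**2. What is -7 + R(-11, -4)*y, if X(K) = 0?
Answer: 6861/2 ≈ 3430.5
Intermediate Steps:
y = -25/2 (y = -(-5 + 0)**2/2 = -1/2*(-5)**2 = -1/2*25 = -25/2 ≈ -12.500)
R(P, V) = P - 6*P*V (R(P, V) = -6*P*V + P = P - 6*P*V)
-7 + R(-11, -4)*y = -7 - 11*(1 - 6*(-4))*(-25/2) = -7 - 11*(1 + 24)*(-25/2) = -7 - 11*25*(-25/2) = -7 - 275*(-25/2) = -7 + 6875/2 = 6861/2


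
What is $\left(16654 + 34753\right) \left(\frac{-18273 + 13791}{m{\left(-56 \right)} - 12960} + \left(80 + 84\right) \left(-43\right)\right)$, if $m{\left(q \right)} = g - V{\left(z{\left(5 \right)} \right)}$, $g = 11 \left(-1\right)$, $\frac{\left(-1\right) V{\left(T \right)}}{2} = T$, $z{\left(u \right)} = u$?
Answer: $- \frac{4698419361430}{12961} \approx -3.625 \cdot 10^{8}$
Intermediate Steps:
$V{\left(T \right)} = - 2 T$
$g = -11$
$m{\left(q \right)} = -1$ ($m{\left(q \right)} = -11 - \left(-2\right) 5 = -11 - -10 = -11 + 10 = -1$)
$\left(16654 + 34753\right) \left(\frac{-18273 + 13791}{m{\left(-56 \right)} - 12960} + \left(80 + 84\right) \left(-43\right)\right) = \left(16654 + 34753\right) \left(\frac{-18273 + 13791}{-1 - 12960} + \left(80 + 84\right) \left(-43\right)\right) = 51407 \left(- \frac{4482}{-12961} + 164 \left(-43\right)\right) = 51407 \left(\left(-4482\right) \left(- \frac{1}{12961}\right) - 7052\right) = 51407 \left(\frac{4482}{12961} - 7052\right) = 51407 \left(- \frac{91396490}{12961}\right) = - \frac{4698419361430}{12961}$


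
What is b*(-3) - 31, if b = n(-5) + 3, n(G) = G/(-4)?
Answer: -175/4 ≈ -43.750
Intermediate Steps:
n(G) = -G/4 (n(G) = G*(-1/4) = -G/4)
b = 17/4 (b = -1/4*(-5) + 3 = 5/4 + 3 = 17/4 ≈ 4.2500)
b*(-3) - 31 = (17/4)*(-3) - 31 = -51/4 - 31 = -175/4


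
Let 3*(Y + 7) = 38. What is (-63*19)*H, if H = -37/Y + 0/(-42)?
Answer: 132867/17 ≈ 7815.7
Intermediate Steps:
Y = 17/3 (Y = -7 + (1/3)*38 = -7 + 38/3 = 17/3 ≈ 5.6667)
H = -111/17 (H = -37/17/3 + 0/(-42) = -37*3/17 + 0*(-1/42) = -111/17 + 0 = -111/17 ≈ -6.5294)
(-63*19)*H = -63*19*(-111/17) = -1197*(-111/17) = 132867/17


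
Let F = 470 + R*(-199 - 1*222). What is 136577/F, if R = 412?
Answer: -136577/172982 ≈ -0.78954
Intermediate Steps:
F = -172982 (F = 470 + 412*(-199 - 1*222) = 470 + 412*(-199 - 222) = 470 + 412*(-421) = 470 - 173452 = -172982)
136577/F = 136577/(-172982) = 136577*(-1/172982) = -136577/172982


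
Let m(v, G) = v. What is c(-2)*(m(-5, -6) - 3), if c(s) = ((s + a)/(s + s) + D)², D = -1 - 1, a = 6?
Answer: -72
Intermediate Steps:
D = -2
c(s) = (-2 + (6 + s)/(2*s))² (c(s) = ((s + 6)/(s + s) - 2)² = ((6 + s)/((2*s)) - 2)² = ((6 + s)*(1/(2*s)) - 2)² = ((6 + s)/(2*s) - 2)² = (-2 + (6 + s)/(2*s))²)
c(-2)*(m(-5, -6) - 3) = ((9/4)*(-2 - 2)²/(-2)²)*(-5 - 3) = ((9/4)*(¼)*(-4)²)*(-8) = ((9/4)*(¼)*16)*(-8) = 9*(-8) = -72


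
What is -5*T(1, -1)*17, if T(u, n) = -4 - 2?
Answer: 510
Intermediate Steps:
T(u, n) = -6
-5*T(1, -1)*17 = -5*(-6)*17 = 30*17 = 510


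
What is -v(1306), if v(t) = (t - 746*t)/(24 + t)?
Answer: 97297/133 ≈ 731.56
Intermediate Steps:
v(t) = -745*t/(24 + t) (v(t) = (-745*t)/(24 + t) = -745*t/(24 + t))
-v(1306) = -(-745)*1306/(24 + 1306) = -(-745)*1306/1330 = -1*(-97297/133) = 97297/133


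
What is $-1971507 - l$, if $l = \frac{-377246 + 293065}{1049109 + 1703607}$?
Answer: $- \frac{5426998778831}{2752716} \approx -1.9715 \cdot 10^{6}$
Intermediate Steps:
$l = - \frac{84181}{2752716} \approx -0.030581$
$-1971507 - l = -1971507 - - \frac{84181}{2752716} = -1971507 + \frac{84181}{2752716} = - \frac{5426998778831}{2752716}$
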